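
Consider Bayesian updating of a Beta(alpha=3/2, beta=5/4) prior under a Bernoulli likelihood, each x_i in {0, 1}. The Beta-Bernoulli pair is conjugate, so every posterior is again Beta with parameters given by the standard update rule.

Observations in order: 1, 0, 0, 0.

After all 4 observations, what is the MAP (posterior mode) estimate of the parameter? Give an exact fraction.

obs 1: x=1 → posterior Beta(5/2, 5/4)
obs 2: x=0 → posterior Beta(5/2, 9/4)
obs 3: x=0 → posterior Beta(5/2, 13/4)
obs 4: x=0 → posterior Beta(5/2, 17/4)

6/19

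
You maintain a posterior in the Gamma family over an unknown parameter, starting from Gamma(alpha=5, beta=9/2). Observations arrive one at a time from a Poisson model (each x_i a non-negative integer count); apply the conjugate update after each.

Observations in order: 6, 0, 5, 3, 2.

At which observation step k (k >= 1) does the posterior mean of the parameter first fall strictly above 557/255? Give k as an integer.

k = 4

obs 1: x=6 → posterior Gamma(11, 11/2)
obs 2: x=0 → posterior Gamma(11, 13/2)
obs 3: x=5 → posterior Gamma(16, 15/2)
obs 4: x=3 → posterior Gamma(19, 17/2)
obs 5: x=2 → posterior Gamma(21, 19/2)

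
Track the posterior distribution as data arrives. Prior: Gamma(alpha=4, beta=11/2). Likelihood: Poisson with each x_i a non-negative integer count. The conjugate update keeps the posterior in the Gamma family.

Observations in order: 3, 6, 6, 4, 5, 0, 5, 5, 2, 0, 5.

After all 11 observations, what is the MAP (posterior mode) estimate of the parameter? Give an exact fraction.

obs 1: x=3 → posterior Gamma(7, 13/2)
obs 2: x=6 → posterior Gamma(13, 15/2)
obs 3: x=6 → posterior Gamma(19, 17/2)
obs 4: x=4 → posterior Gamma(23, 19/2)
obs 5: x=5 → posterior Gamma(28, 21/2)
obs 6: x=0 → posterior Gamma(28, 23/2)
obs 7: x=5 → posterior Gamma(33, 25/2)
obs 8: x=5 → posterior Gamma(38, 27/2)
obs 9: x=2 → posterior Gamma(40, 29/2)
obs 10: x=0 → posterior Gamma(40, 31/2)
obs 11: x=5 → posterior Gamma(45, 33/2)

8/3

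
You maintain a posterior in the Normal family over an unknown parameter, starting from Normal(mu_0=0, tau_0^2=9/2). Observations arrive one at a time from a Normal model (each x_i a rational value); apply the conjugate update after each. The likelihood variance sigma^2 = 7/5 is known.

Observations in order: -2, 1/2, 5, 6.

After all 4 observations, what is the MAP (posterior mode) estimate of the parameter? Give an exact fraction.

obs 1: x=-2 → posterior Normal(-90/59, 63/59)
obs 2: x=1/2 → posterior Normal(-135/208, 63/104)
obs 3: x=5 → posterior Normal(315/298, 63/149)
obs 4: x=6 → posterior Normal(855/388, 63/194)

855/388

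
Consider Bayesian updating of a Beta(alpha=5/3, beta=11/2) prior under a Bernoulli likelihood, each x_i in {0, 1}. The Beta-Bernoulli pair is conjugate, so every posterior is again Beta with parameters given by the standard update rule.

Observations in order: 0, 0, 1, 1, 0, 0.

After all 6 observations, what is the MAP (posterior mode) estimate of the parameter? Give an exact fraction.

16/67

obs 1: x=0 → posterior Beta(5/3, 13/2)
obs 2: x=0 → posterior Beta(5/3, 15/2)
obs 3: x=1 → posterior Beta(8/3, 15/2)
obs 4: x=1 → posterior Beta(11/3, 15/2)
obs 5: x=0 → posterior Beta(11/3, 17/2)
obs 6: x=0 → posterior Beta(11/3, 19/2)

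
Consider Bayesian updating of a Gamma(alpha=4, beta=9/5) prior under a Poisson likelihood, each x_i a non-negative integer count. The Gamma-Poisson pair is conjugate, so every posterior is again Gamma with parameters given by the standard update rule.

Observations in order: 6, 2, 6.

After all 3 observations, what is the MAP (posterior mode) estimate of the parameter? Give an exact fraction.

85/24

obs 1: x=6 → posterior Gamma(10, 14/5)
obs 2: x=2 → posterior Gamma(12, 19/5)
obs 3: x=6 → posterior Gamma(18, 24/5)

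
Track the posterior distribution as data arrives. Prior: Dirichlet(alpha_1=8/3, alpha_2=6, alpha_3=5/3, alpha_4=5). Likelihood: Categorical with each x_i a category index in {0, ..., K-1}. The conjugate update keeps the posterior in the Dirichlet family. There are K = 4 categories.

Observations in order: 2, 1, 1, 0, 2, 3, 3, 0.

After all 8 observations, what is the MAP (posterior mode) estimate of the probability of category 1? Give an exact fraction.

21/58

obs 1: x=2 → posterior Dirichlet(8/3, 6, 8/3, 5)
obs 2: x=1 → posterior Dirichlet(8/3, 7, 8/3, 5)
obs 3: x=1 → posterior Dirichlet(8/3, 8, 8/3, 5)
obs 4: x=0 → posterior Dirichlet(11/3, 8, 8/3, 5)
obs 5: x=2 → posterior Dirichlet(11/3, 8, 11/3, 5)
obs 6: x=3 → posterior Dirichlet(11/3, 8, 11/3, 6)
obs 7: x=3 → posterior Dirichlet(11/3, 8, 11/3, 7)
obs 8: x=0 → posterior Dirichlet(14/3, 8, 11/3, 7)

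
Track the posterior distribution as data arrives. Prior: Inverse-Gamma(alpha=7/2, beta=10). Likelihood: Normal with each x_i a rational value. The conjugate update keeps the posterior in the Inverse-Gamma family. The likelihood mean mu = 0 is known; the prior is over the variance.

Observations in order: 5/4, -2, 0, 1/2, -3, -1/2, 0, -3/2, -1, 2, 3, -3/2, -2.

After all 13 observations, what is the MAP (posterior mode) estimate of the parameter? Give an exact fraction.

921/352

obs 1: x=5/4 → posterior Inverse-Gamma(4, 345/32)
obs 2: x=-2 → posterior Inverse-Gamma(9/2, 409/32)
obs 3: x=0 → posterior Inverse-Gamma(5, 409/32)
obs 4: x=1/2 → posterior Inverse-Gamma(11/2, 413/32)
obs 5: x=-3 → posterior Inverse-Gamma(6, 557/32)
obs 6: x=-1/2 → posterior Inverse-Gamma(13/2, 561/32)
obs 7: x=0 → posterior Inverse-Gamma(7, 561/32)
obs 8: x=-3/2 → posterior Inverse-Gamma(15/2, 597/32)
obs 9: x=-1 → posterior Inverse-Gamma(8, 613/32)
obs 10: x=2 → posterior Inverse-Gamma(17/2, 677/32)
obs 11: x=3 → posterior Inverse-Gamma(9, 821/32)
obs 12: x=-3/2 → posterior Inverse-Gamma(19/2, 857/32)
obs 13: x=-2 → posterior Inverse-Gamma(10, 921/32)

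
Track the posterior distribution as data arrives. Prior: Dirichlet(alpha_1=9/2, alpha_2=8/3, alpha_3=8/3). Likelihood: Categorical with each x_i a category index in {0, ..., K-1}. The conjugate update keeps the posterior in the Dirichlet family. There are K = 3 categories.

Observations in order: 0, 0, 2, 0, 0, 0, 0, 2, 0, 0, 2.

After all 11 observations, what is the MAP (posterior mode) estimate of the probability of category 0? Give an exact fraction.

obs 1: x=0 → posterior Dirichlet(11/2, 8/3, 8/3)
obs 2: x=0 → posterior Dirichlet(13/2, 8/3, 8/3)
obs 3: x=2 → posterior Dirichlet(13/2, 8/3, 11/3)
obs 4: x=0 → posterior Dirichlet(15/2, 8/3, 11/3)
obs 5: x=0 → posterior Dirichlet(17/2, 8/3, 11/3)
obs 6: x=0 → posterior Dirichlet(19/2, 8/3, 11/3)
obs 7: x=0 → posterior Dirichlet(21/2, 8/3, 11/3)
obs 8: x=2 → posterior Dirichlet(21/2, 8/3, 14/3)
obs 9: x=0 → posterior Dirichlet(23/2, 8/3, 14/3)
obs 10: x=0 → posterior Dirichlet(25/2, 8/3, 14/3)
obs 11: x=2 → posterior Dirichlet(25/2, 8/3, 17/3)

69/107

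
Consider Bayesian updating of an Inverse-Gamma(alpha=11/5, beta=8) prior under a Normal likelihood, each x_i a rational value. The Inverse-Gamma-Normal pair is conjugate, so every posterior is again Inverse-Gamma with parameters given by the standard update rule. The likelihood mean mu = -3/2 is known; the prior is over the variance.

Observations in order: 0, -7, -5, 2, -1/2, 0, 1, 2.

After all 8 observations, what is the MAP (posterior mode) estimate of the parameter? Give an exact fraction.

1895/288

obs 1: x=0 → posterior Inverse-Gamma(27/10, 73/8)
obs 2: x=-7 → posterior Inverse-Gamma(16/5, 97/4)
obs 3: x=-5 → posterior Inverse-Gamma(37/10, 243/8)
obs 4: x=2 → posterior Inverse-Gamma(21/5, 73/2)
obs 5: x=-1/2 → posterior Inverse-Gamma(47/10, 37)
obs 6: x=0 → posterior Inverse-Gamma(26/5, 305/8)
obs 7: x=1 → posterior Inverse-Gamma(57/10, 165/4)
obs 8: x=2 → posterior Inverse-Gamma(31/5, 379/8)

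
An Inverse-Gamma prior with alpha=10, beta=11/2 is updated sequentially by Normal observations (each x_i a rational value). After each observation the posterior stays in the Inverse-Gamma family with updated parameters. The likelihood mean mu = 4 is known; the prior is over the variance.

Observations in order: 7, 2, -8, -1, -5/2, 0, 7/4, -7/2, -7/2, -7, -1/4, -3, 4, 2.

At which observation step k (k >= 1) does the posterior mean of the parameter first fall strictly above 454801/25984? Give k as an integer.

obs 1: x=7 → posterior Inverse-Gamma(21/2, 10)
obs 2: x=2 → posterior Inverse-Gamma(11, 12)
obs 3: x=-8 → posterior Inverse-Gamma(23/2, 84)
obs 4: x=-1 → posterior Inverse-Gamma(12, 193/2)
obs 5: x=-5/2 → posterior Inverse-Gamma(25/2, 941/8)
obs 6: x=0 → posterior Inverse-Gamma(13, 1005/8)
obs 7: x=7/4 → posterior Inverse-Gamma(27/2, 4101/32)
obs 8: x=-7/2 → posterior Inverse-Gamma(14, 5001/32)
obs 9: x=-7/2 → posterior Inverse-Gamma(29/2, 5901/32)
obs 10: x=-7 → posterior Inverse-Gamma(15, 7837/32)
obs 11: x=-1/4 → posterior Inverse-Gamma(31/2, 4063/16)
obs 12: x=-3 → posterior Inverse-Gamma(16, 4455/16)
obs 13: x=4 → posterior Inverse-Gamma(33/2, 4455/16)
obs 14: x=2 → posterior Inverse-Gamma(17, 4487/16)

k = 11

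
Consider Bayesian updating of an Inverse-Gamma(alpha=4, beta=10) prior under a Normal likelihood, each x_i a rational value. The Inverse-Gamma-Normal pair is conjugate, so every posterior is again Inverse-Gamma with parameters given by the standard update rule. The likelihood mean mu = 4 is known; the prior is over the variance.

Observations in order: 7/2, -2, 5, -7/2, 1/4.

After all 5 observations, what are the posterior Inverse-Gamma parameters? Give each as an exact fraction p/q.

obs 1: x=7/2 → posterior Inverse-Gamma(9/2, 81/8)
obs 2: x=-2 → posterior Inverse-Gamma(5, 225/8)
obs 3: x=5 → posterior Inverse-Gamma(11/2, 229/8)
obs 4: x=-7/2 → posterior Inverse-Gamma(6, 227/4)
obs 5: x=1/4 → posterior Inverse-Gamma(13/2, 2041/32)

alpha=13/2, beta=2041/32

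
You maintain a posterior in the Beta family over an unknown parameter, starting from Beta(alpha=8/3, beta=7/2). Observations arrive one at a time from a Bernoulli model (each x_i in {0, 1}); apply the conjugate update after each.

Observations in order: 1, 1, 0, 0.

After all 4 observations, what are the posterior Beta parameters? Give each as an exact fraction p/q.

alpha=14/3, beta=11/2

obs 1: x=1 → posterior Beta(11/3, 7/2)
obs 2: x=1 → posterior Beta(14/3, 7/2)
obs 3: x=0 → posterior Beta(14/3, 9/2)
obs 4: x=0 → posterior Beta(14/3, 11/2)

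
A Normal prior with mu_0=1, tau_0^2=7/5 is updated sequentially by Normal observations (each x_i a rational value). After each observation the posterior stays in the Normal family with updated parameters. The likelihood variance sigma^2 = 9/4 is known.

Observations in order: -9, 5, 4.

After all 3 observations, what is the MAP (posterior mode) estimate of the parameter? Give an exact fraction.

obs 1: x=-9 → posterior Normal(-207/73, 63/73)
obs 2: x=5 → posterior Normal(-67/101, 63/101)
obs 3: x=4 → posterior Normal(15/43, 21/43)

15/43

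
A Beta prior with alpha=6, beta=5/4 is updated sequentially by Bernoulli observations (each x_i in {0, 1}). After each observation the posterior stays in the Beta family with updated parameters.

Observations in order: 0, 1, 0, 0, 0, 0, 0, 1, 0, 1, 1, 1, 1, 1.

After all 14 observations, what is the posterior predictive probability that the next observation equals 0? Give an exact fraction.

33/85

obs 1: x=0 → posterior Beta(6, 9/4)
obs 2: x=1 → posterior Beta(7, 9/4)
obs 3: x=0 → posterior Beta(7, 13/4)
obs 4: x=0 → posterior Beta(7, 17/4)
obs 5: x=0 → posterior Beta(7, 21/4)
obs 6: x=0 → posterior Beta(7, 25/4)
obs 7: x=0 → posterior Beta(7, 29/4)
obs 8: x=1 → posterior Beta(8, 29/4)
obs 9: x=0 → posterior Beta(8, 33/4)
obs 10: x=1 → posterior Beta(9, 33/4)
obs 11: x=1 → posterior Beta(10, 33/4)
obs 12: x=1 → posterior Beta(11, 33/4)
obs 13: x=1 → posterior Beta(12, 33/4)
obs 14: x=1 → posterior Beta(13, 33/4)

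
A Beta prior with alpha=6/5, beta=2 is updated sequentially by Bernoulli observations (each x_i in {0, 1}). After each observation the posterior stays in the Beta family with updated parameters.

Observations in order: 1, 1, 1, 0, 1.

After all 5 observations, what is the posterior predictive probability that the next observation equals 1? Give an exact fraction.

obs 1: x=1 → posterior Beta(11/5, 2)
obs 2: x=1 → posterior Beta(16/5, 2)
obs 3: x=1 → posterior Beta(21/5, 2)
obs 4: x=0 → posterior Beta(21/5, 3)
obs 5: x=1 → posterior Beta(26/5, 3)

26/41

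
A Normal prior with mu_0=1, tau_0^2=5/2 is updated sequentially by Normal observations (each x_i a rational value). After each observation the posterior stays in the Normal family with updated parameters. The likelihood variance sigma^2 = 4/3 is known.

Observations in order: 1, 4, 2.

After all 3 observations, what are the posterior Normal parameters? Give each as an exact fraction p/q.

mu_0=113/53, tau_0^2=20/53

obs 1: x=1 → posterior Normal(1, 20/23)
obs 2: x=4 → posterior Normal(83/38, 10/19)
obs 3: x=2 → posterior Normal(113/53, 20/53)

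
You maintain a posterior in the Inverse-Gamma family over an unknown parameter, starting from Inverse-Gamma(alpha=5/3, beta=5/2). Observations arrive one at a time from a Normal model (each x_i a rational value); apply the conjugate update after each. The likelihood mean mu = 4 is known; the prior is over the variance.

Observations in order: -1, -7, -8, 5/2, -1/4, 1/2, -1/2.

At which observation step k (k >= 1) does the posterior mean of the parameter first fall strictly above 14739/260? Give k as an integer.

obs 1: x=-1 → posterior Inverse-Gamma(13/6, 15)
obs 2: x=-7 → posterior Inverse-Gamma(8/3, 151/2)
obs 3: x=-8 → posterior Inverse-Gamma(19/6, 295/2)
obs 4: x=5/2 → posterior Inverse-Gamma(11/3, 1189/8)
obs 5: x=-1/4 → posterior Inverse-Gamma(25/6, 5045/32)
obs 6: x=1/2 → posterior Inverse-Gamma(14/3, 5241/32)
obs 7: x=-1/2 → posterior Inverse-Gamma(31/6, 5565/32)

k = 3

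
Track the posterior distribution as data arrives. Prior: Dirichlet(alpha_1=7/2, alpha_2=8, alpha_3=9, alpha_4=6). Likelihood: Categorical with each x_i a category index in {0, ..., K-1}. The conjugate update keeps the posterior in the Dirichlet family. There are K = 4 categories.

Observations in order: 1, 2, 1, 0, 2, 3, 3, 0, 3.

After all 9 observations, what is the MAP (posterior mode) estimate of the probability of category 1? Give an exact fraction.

obs 1: x=1 → posterior Dirichlet(7/2, 9, 9, 6)
obs 2: x=2 → posterior Dirichlet(7/2, 9, 10, 6)
obs 3: x=1 → posterior Dirichlet(7/2, 10, 10, 6)
obs 4: x=0 → posterior Dirichlet(9/2, 10, 10, 6)
obs 5: x=2 → posterior Dirichlet(9/2, 10, 11, 6)
obs 6: x=3 → posterior Dirichlet(9/2, 10, 11, 7)
obs 7: x=3 → posterior Dirichlet(9/2, 10, 11, 8)
obs 8: x=0 → posterior Dirichlet(11/2, 10, 11, 8)
obs 9: x=3 → posterior Dirichlet(11/2, 10, 11, 9)

2/7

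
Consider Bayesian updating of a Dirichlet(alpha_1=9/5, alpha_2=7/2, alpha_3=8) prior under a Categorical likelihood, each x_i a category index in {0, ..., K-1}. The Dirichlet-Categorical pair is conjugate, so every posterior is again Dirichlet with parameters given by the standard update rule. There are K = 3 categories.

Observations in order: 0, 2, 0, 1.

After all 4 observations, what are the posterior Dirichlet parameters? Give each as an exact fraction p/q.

alpha_1=19/5, alpha_2=9/2, alpha_3=9

obs 1: x=0 → posterior Dirichlet(14/5, 7/2, 8)
obs 2: x=2 → posterior Dirichlet(14/5, 7/2, 9)
obs 3: x=0 → posterior Dirichlet(19/5, 7/2, 9)
obs 4: x=1 → posterior Dirichlet(19/5, 9/2, 9)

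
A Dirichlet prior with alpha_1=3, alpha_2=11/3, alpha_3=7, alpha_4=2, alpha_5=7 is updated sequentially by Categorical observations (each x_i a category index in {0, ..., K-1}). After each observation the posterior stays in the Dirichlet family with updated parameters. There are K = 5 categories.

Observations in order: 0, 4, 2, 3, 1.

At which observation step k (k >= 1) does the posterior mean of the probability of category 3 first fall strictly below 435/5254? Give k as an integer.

k = 2

obs 1: x=0 → posterior Dirichlet(4, 11/3, 7, 2, 7)
obs 2: x=4 → posterior Dirichlet(4, 11/3, 7, 2, 8)
obs 3: x=2 → posterior Dirichlet(4, 11/3, 8, 2, 8)
obs 4: x=3 → posterior Dirichlet(4, 11/3, 8, 3, 8)
obs 5: x=1 → posterior Dirichlet(4, 14/3, 8, 3, 8)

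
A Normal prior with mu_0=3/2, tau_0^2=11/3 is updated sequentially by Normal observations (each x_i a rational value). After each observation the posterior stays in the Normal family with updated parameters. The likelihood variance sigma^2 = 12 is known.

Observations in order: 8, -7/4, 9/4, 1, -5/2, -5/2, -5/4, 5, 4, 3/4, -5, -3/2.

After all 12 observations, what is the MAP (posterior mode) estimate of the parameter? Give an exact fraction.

obs 1: x=8 → posterior Normal(142/47, 132/47)
obs 2: x=-7/4 → posterior Normal(491/232, 66/29)
obs 3: x=9/4 → posterior Normal(295/138, 44/23)
obs 4: x=1 → posterior Normal(317/160, 33/20)
obs 5: x=-5/2 → posterior Normal(131/91, 132/91)
obs 6: x=-5/2 → posterior Normal(69/68, 22/17)
obs 7: x=-5/4 → posterior Normal(359/452, 132/113)
obs 8: x=5 → posterior Normal(579/496, 33/31)
obs 9: x=4 → posterior Normal(151/108, 44/45)
obs 10: x=3/4 → posterior Normal(197/146, 66/73)
obs 11: x=-5 → posterior Normal(142/157, 132/157)
obs 12: x=-3/2 → posterior Normal(251/336, 11/14)

251/336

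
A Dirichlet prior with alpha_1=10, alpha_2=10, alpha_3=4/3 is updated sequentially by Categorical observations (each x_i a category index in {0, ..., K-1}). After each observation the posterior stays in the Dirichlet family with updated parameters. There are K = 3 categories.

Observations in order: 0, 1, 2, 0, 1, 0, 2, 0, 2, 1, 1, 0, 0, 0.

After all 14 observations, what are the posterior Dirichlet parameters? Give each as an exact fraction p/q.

obs 1: x=0 → posterior Dirichlet(11, 10, 4/3)
obs 2: x=1 → posterior Dirichlet(11, 11, 4/3)
obs 3: x=2 → posterior Dirichlet(11, 11, 7/3)
obs 4: x=0 → posterior Dirichlet(12, 11, 7/3)
obs 5: x=1 → posterior Dirichlet(12, 12, 7/3)
obs 6: x=0 → posterior Dirichlet(13, 12, 7/3)
obs 7: x=2 → posterior Dirichlet(13, 12, 10/3)
obs 8: x=0 → posterior Dirichlet(14, 12, 10/3)
obs 9: x=2 → posterior Dirichlet(14, 12, 13/3)
obs 10: x=1 → posterior Dirichlet(14, 13, 13/3)
obs 11: x=1 → posterior Dirichlet(14, 14, 13/3)
obs 12: x=0 → posterior Dirichlet(15, 14, 13/3)
obs 13: x=0 → posterior Dirichlet(16, 14, 13/3)
obs 14: x=0 → posterior Dirichlet(17, 14, 13/3)

alpha_1=17, alpha_2=14, alpha_3=13/3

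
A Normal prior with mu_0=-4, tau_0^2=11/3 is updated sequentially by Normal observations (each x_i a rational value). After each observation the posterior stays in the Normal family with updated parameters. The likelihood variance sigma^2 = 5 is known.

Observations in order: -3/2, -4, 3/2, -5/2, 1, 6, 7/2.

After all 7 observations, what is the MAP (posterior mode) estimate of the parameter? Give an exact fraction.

obs 1: x=-3/2 → posterior Normal(-153/52, 55/26)
obs 2: x=-4 → posterior Normal(-241/74, 55/37)
obs 3: x=3/2 → posterior Normal(-13/6, 55/48)
obs 4: x=-5/2 → posterior Normal(-263/118, 55/59)
obs 5: x=1 → posterior Normal(-241/140, 11/14)
obs 6: x=6 → posterior Normal(-109/162, 55/81)
obs 7: x=7/2 → posterior Normal(-4/23, 55/92)

-4/23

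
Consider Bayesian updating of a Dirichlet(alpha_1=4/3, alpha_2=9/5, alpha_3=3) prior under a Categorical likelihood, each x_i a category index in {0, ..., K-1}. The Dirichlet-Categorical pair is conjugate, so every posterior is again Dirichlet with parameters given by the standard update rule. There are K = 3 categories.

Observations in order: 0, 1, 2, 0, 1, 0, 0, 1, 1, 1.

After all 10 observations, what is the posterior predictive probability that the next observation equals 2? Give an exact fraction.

obs 1: x=0 → posterior Dirichlet(7/3, 9/5, 3)
obs 2: x=1 → posterior Dirichlet(7/3, 14/5, 3)
obs 3: x=2 → posterior Dirichlet(7/3, 14/5, 4)
obs 4: x=0 → posterior Dirichlet(10/3, 14/5, 4)
obs 5: x=1 → posterior Dirichlet(10/3, 19/5, 4)
obs 6: x=0 → posterior Dirichlet(13/3, 19/5, 4)
obs 7: x=0 → posterior Dirichlet(16/3, 19/5, 4)
obs 8: x=1 → posterior Dirichlet(16/3, 24/5, 4)
obs 9: x=1 → posterior Dirichlet(16/3, 29/5, 4)
obs 10: x=1 → posterior Dirichlet(16/3, 34/5, 4)

30/121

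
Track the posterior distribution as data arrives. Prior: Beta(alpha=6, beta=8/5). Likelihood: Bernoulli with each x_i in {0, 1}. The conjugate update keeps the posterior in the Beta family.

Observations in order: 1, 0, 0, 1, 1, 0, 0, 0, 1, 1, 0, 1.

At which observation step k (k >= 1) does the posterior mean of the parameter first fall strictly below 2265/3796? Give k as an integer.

k = 8

obs 1: x=1 → posterior Beta(7, 8/5)
obs 2: x=0 → posterior Beta(7, 13/5)
obs 3: x=0 → posterior Beta(7, 18/5)
obs 4: x=1 → posterior Beta(8, 18/5)
obs 5: x=1 → posterior Beta(9, 18/5)
obs 6: x=0 → posterior Beta(9, 23/5)
obs 7: x=0 → posterior Beta(9, 28/5)
obs 8: x=0 → posterior Beta(9, 33/5)
obs 9: x=1 → posterior Beta(10, 33/5)
obs 10: x=1 → posterior Beta(11, 33/5)
obs 11: x=0 → posterior Beta(11, 38/5)
obs 12: x=1 → posterior Beta(12, 38/5)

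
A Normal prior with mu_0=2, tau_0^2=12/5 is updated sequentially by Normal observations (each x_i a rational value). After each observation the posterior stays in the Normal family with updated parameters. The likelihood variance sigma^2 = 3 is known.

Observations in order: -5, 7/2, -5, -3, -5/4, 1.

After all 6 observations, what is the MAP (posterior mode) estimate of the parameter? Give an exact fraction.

-1

obs 1: x=-5 → posterior Normal(-10/9, 4/3)
obs 2: x=7/2 → posterior Normal(4/13, 12/13)
obs 3: x=-5 → posterior Normal(-16/17, 12/17)
obs 4: x=-3 → posterior Normal(-4/3, 4/7)
obs 5: x=-5/4 → posterior Normal(-33/25, 12/25)
obs 6: x=1 → posterior Normal(-1, 12/29)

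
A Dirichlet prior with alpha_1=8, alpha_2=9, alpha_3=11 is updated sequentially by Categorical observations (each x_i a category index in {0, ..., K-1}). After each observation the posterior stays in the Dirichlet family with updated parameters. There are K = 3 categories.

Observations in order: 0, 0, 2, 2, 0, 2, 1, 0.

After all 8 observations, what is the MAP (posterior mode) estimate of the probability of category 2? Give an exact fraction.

13/33

obs 1: x=0 → posterior Dirichlet(9, 9, 11)
obs 2: x=0 → posterior Dirichlet(10, 9, 11)
obs 3: x=2 → posterior Dirichlet(10, 9, 12)
obs 4: x=2 → posterior Dirichlet(10, 9, 13)
obs 5: x=0 → posterior Dirichlet(11, 9, 13)
obs 6: x=2 → posterior Dirichlet(11, 9, 14)
obs 7: x=1 → posterior Dirichlet(11, 10, 14)
obs 8: x=0 → posterior Dirichlet(12, 10, 14)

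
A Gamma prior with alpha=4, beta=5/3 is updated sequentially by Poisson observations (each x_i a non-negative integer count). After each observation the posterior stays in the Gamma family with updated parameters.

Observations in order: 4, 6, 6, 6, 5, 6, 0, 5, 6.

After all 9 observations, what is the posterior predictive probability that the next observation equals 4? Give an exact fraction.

obs 1: x=4 → posterior Gamma(8, 8/3)
obs 2: x=6 → posterior Gamma(14, 11/3)
obs 3: x=6 → posterior Gamma(20, 14/3)
obs 4: x=6 → posterior Gamma(26, 17/3)
obs 5: x=5 → posterior Gamma(31, 20/3)
obs 6: x=6 → posterior Gamma(37, 23/3)
obs 7: x=0 → posterior Gamma(37, 26/3)
obs 8: x=5 → posterior Gamma(42, 29/3)
obs 9: x=6 → posterior Gamma(48, 32/3)

29195380898398022662034407902275985555533343911972727664001420870159249178624/159735783946449685066351550639187570834853691081889337510801851749420166015625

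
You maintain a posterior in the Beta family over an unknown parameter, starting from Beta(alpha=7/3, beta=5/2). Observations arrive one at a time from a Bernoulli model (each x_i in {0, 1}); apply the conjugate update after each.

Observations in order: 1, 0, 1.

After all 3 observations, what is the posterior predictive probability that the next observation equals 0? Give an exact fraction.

21/47

obs 1: x=1 → posterior Beta(10/3, 5/2)
obs 2: x=0 → posterior Beta(10/3, 7/2)
obs 3: x=1 → posterior Beta(13/3, 7/2)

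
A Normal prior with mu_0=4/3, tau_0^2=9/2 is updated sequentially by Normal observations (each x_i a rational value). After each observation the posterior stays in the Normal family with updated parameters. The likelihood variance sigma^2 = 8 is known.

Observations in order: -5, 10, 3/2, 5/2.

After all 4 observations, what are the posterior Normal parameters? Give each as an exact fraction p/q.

obs 1: x=-5 → posterior Normal(-71/75, 72/25)
obs 2: x=10 → posterior Normal(199/102, 36/17)
obs 3: x=3/2 → posterior Normal(479/258, 72/43)
obs 4: x=5/2 → posterior Normal(307/156, 18/13)

mu_0=307/156, tau_0^2=18/13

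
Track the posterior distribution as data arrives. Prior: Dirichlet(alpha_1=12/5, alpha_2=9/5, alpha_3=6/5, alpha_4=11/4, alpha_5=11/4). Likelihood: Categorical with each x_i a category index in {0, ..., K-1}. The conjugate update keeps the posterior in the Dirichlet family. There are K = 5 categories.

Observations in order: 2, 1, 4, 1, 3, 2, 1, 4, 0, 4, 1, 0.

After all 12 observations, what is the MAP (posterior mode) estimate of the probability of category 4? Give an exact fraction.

95/358

obs 1: x=2 → posterior Dirichlet(12/5, 9/5, 11/5, 11/4, 11/4)
obs 2: x=1 → posterior Dirichlet(12/5, 14/5, 11/5, 11/4, 11/4)
obs 3: x=4 → posterior Dirichlet(12/5, 14/5, 11/5, 11/4, 15/4)
obs 4: x=1 → posterior Dirichlet(12/5, 19/5, 11/5, 11/4, 15/4)
obs 5: x=3 → posterior Dirichlet(12/5, 19/5, 11/5, 15/4, 15/4)
obs 6: x=2 → posterior Dirichlet(12/5, 19/5, 16/5, 15/4, 15/4)
obs 7: x=1 → posterior Dirichlet(12/5, 24/5, 16/5, 15/4, 15/4)
obs 8: x=4 → posterior Dirichlet(12/5, 24/5, 16/5, 15/4, 19/4)
obs 9: x=0 → posterior Dirichlet(17/5, 24/5, 16/5, 15/4, 19/4)
obs 10: x=4 → posterior Dirichlet(17/5, 24/5, 16/5, 15/4, 23/4)
obs 11: x=1 → posterior Dirichlet(17/5, 29/5, 16/5, 15/4, 23/4)
obs 12: x=0 → posterior Dirichlet(22/5, 29/5, 16/5, 15/4, 23/4)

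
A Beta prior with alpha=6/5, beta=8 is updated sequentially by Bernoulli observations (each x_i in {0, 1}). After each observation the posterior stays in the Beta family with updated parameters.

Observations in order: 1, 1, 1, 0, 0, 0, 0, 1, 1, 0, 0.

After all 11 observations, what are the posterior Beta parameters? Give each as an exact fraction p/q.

alpha=31/5, beta=14

obs 1: x=1 → posterior Beta(11/5, 8)
obs 2: x=1 → posterior Beta(16/5, 8)
obs 3: x=1 → posterior Beta(21/5, 8)
obs 4: x=0 → posterior Beta(21/5, 9)
obs 5: x=0 → posterior Beta(21/5, 10)
obs 6: x=0 → posterior Beta(21/5, 11)
obs 7: x=0 → posterior Beta(21/5, 12)
obs 8: x=1 → posterior Beta(26/5, 12)
obs 9: x=1 → posterior Beta(31/5, 12)
obs 10: x=0 → posterior Beta(31/5, 13)
obs 11: x=0 → posterior Beta(31/5, 14)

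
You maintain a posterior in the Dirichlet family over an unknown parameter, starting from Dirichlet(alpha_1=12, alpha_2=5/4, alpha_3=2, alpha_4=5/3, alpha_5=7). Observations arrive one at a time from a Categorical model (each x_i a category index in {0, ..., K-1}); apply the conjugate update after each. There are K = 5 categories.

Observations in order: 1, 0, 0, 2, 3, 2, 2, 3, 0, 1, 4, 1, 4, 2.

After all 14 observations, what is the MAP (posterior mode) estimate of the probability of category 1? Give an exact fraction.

obs 1: x=1 → posterior Dirichlet(12, 9/4, 2, 5/3, 7)
obs 2: x=0 → posterior Dirichlet(13, 9/4, 2, 5/3, 7)
obs 3: x=0 → posterior Dirichlet(14, 9/4, 2, 5/3, 7)
obs 4: x=2 → posterior Dirichlet(14, 9/4, 3, 5/3, 7)
obs 5: x=3 → posterior Dirichlet(14, 9/4, 3, 8/3, 7)
obs 6: x=2 → posterior Dirichlet(14, 9/4, 4, 8/3, 7)
obs 7: x=2 → posterior Dirichlet(14, 9/4, 5, 8/3, 7)
obs 8: x=3 → posterior Dirichlet(14, 9/4, 5, 11/3, 7)
obs 9: x=0 → posterior Dirichlet(15, 9/4, 5, 11/3, 7)
obs 10: x=1 → posterior Dirichlet(15, 13/4, 5, 11/3, 7)
obs 11: x=4 → posterior Dirichlet(15, 13/4, 5, 11/3, 8)
obs 12: x=1 → posterior Dirichlet(15, 17/4, 5, 11/3, 8)
obs 13: x=4 → posterior Dirichlet(15, 17/4, 5, 11/3, 9)
obs 14: x=2 → posterior Dirichlet(15, 17/4, 6, 11/3, 9)

39/395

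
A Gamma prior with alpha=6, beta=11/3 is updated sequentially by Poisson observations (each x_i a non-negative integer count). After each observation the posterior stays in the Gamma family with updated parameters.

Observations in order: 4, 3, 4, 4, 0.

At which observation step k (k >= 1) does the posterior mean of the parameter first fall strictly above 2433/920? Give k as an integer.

k = 4

obs 1: x=4 → posterior Gamma(10, 14/3)
obs 2: x=3 → posterior Gamma(13, 17/3)
obs 3: x=4 → posterior Gamma(17, 20/3)
obs 4: x=4 → posterior Gamma(21, 23/3)
obs 5: x=0 → posterior Gamma(21, 26/3)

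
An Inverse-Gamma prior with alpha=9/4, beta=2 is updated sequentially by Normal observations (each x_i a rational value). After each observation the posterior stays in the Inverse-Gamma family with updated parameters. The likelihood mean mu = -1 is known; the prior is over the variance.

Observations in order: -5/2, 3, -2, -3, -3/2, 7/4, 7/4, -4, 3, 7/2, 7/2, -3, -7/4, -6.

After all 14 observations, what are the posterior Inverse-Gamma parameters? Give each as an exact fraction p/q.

obs 1: x=-5/2 → posterior Inverse-Gamma(11/4, 25/8)
obs 2: x=3 → posterior Inverse-Gamma(13/4, 89/8)
obs 3: x=-2 → posterior Inverse-Gamma(15/4, 93/8)
obs 4: x=-3 → posterior Inverse-Gamma(17/4, 109/8)
obs 5: x=-3/2 → posterior Inverse-Gamma(19/4, 55/4)
obs 6: x=7/4 → posterior Inverse-Gamma(21/4, 561/32)
obs 7: x=7/4 → posterior Inverse-Gamma(23/4, 341/16)
obs 8: x=-4 → posterior Inverse-Gamma(25/4, 413/16)
obs 9: x=3 → posterior Inverse-Gamma(27/4, 541/16)
obs 10: x=7/2 → posterior Inverse-Gamma(29/4, 703/16)
obs 11: x=7/2 → posterior Inverse-Gamma(31/4, 865/16)
obs 12: x=-3 → posterior Inverse-Gamma(33/4, 897/16)
obs 13: x=-7/4 → posterior Inverse-Gamma(35/4, 1803/32)
obs 14: x=-6 → posterior Inverse-Gamma(37/4, 2203/32)

alpha=37/4, beta=2203/32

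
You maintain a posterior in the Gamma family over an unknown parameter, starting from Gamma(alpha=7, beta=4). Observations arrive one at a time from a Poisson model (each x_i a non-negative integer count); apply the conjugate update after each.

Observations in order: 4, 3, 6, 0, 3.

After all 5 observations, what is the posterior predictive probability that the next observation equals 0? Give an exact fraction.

8862938119652501095929/100000000000000000000000

obs 1: x=4 → posterior Gamma(11, 5)
obs 2: x=3 → posterior Gamma(14, 6)
obs 3: x=6 → posterior Gamma(20, 7)
obs 4: x=0 → posterior Gamma(20, 8)
obs 5: x=3 → posterior Gamma(23, 9)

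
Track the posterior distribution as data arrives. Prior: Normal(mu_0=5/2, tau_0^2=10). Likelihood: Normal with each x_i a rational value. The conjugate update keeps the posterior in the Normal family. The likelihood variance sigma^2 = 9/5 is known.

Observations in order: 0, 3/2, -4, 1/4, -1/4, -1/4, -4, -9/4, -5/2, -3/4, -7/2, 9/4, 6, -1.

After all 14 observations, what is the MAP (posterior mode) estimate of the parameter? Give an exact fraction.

obs 1: x=0 → posterior Normal(45/118, 90/59)
obs 2: x=3/2 → posterior Normal(195/218, 90/109)
obs 3: x=-4 → posterior Normal(-205/318, 30/53)
obs 4: x=1/4 → posterior Normal(-90/209, 90/209)
obs 5: x=-1/4 → posterior Normal(-205/518, 90/259)
obs 6: x=-1/4 → posterior Normal(-115/309, 30/103)
obs 7: x=-4 → posterior Normal(-315/359, 90/359)
obs 8: x=-9/4 → posterior Normal(-855/818, 90/409)
obs 9: x=-5/2 → posterior Normal(-65/54, 10/51)
obs 10: x=-3/4 → posterior Normal(-590/509, 90/509)
obs 11: x=-7/2 → posterior Normal(-765/559, 90/559)
obs 12: x=9/4 → posterior Normal(-15/14, 30/203)
obs 13: x=6 → posterior Normal(-705/1318, 90/659)
obs 14: x=-1 → posterior Normal(-805/1418, 90/709)

-805/1418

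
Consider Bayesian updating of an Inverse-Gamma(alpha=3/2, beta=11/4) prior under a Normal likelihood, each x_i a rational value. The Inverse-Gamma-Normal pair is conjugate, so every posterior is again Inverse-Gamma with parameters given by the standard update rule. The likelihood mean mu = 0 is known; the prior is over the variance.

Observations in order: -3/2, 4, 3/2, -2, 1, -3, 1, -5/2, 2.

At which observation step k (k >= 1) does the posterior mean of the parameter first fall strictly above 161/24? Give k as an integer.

obs 1: x=-3/2 → posterior Inverse-Gamma(2, 31/8)
obs 2: x=4 → posterior Inverse-Gamma(5/2, 95/8)
obs 3: x=3/2 → posterior Inverse-Gamma(3, 13)
obs 4: x=-2 → posterior Inverse-Gamma(7/2, 15)
obs 5: x=1 → posterior Inverse-Gamma(4, 31/2)
obs 6: x=-3 → posterior Inverse-Gamma(9/2, 20)
obs 7: x=1 → posterior Inverse-Gamma(5, 41/2)
obs 8: x=-5/2 → posterior Inverse-Gamma(11/2, 189/8)
obs 9: x=2 → posterior Inverse-Gamma(6, 205/8)

k = 2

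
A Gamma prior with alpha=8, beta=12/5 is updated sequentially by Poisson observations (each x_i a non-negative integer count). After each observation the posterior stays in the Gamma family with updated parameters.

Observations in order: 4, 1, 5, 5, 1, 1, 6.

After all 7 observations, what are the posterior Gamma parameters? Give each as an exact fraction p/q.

obs 1: x=4 → posterior Gamma(12, 17/5)
obs 2: x=1 → posterior Gamma(13, 22/5)
obs 3: x=5 → posterior Gamma(18, 27/5)
obs 4: x=5 → posterior Gamma(23, 32/5)
obs 5: x=1 → posterior Gamma(24, 37/5)
obs 6: x=1 → posterior Gamma(25, 42/5)
obs 7: x=6 → posterior Gamma(31, 47/5)

alpha=31, beta=47/5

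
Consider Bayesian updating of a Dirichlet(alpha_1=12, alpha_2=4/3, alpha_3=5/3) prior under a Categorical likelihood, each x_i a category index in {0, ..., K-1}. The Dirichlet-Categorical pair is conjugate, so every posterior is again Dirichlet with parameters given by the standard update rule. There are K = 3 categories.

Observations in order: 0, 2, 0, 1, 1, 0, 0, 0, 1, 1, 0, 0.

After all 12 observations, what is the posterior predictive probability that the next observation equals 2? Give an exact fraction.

obs 1: x=0 → posterior Dirichlet(13, 4/3, 5/3)
obs 2: x=2 → posterior Dirichlet(13, 4/3, 8/3)
obs 3: x=0 → posterior Dirichlet(14, 4/3, 8/3)
obs 4: x=1 → posterior Dirichlet(14, 7/3, 8/3)
obs 5: x=1 → posterior Dirichlet(14, 10/3, 8/3)
obs 6: x=0 → posterior Dirichlet(15, 10/3, 8/3)
obs 7: x=0 → posterior Dirichlet(16, 10/3, 8/3)
obs 8: x=0 → posterior Dirichlet(17, 10/3, 8/3)
obs 9: x=1 → posterior Dirichlet(17, 13/3, 8/3)
obs 10: x=1 → posterior Dirichlet(17, 16/3, 8/3)
obs 11: x=0 → posterior Dirichlet(18, 16/3, 8/3)
obs 12: x=0 → posterior Dirichlet(19, 16/3, 8/3)

8/81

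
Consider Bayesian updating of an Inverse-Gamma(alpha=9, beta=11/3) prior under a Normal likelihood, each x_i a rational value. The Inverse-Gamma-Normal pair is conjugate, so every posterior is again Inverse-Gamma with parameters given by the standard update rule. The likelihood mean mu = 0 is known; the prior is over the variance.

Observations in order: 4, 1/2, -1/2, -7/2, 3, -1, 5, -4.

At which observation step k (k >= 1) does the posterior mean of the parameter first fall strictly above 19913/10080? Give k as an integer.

obs 1: x=4 → posterior Inverse-Gamma(19/2, 35/3)
obs 2: x=1/2 → posterior Inverse-Gamma(10, 283/24)
obs 3: x=-1/2 → posterior Inverse-Gamma(21/2, 143/12)
obs 4: x=-7/2 → posterior Inverse-Gamma(11, 433/24)
obs 5: x=3 → posterior Inverse-Gamma(23/2, 541/24)
obs 6: x=-1 → posterior Inverse-Gamma(12, 553/24)
obs 7: x=5 → posterior Inverse-Gamma(25/2, 853/24)
obs 8: x=-4 → posterior Inverse-Gamma(13, 1045/24)

k = 5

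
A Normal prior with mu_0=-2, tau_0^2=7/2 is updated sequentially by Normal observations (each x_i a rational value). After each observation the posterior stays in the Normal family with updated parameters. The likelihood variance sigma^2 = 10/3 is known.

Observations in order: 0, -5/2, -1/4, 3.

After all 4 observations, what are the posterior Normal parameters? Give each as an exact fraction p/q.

mu_0=-139/416, tau_0^2=35/52

obs 1: x=0 → posterior Normal(-40/41, 70/41)
obs 2: x=-5/2 → posterior Normal(-185/124, 35/31)
obs 3: x=-1/4 → posterior Normal(-391/332, 70/83)
obs 4: x=3 → posterior Normal(-139/416, 35/52)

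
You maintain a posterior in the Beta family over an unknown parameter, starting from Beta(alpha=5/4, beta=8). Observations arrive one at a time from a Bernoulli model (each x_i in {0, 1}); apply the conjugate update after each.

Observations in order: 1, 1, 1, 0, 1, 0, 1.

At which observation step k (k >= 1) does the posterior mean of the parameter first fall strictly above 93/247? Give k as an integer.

obs 1: x=1 → posterior Beta(9/4, 8)
obs 2: x=1 → posterior Beta(13/4, 8)
obs 3: x=1 → posterior Beta(17/4, 8)
obs 4: x=0 → posterior Beta(17/4, 9)
obs 5: x=1 → posterior Beta(21/4, 9)
obs 6: x=0 → posterior Beta(21/4, 10)
obs 7: x=1 → posterior Beta(25/4, 10)

k = 7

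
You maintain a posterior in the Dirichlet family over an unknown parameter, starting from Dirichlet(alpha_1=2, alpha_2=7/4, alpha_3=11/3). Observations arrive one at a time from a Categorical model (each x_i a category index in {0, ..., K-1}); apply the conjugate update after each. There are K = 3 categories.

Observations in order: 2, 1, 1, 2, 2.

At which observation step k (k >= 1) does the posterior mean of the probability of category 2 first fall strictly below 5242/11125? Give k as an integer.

obs 1: x=2 → posterior Dirichlet(2, 7/4, 14/3)
obs 2: x=1 → posterior Dirichlet(2, 11/4, 14/3)
obs 3: x=1 → posterior Dirichlet(2, 15/4, 14/3)
obs 4: x=2 → posterior Dirichlet(2, 15/4, 17/3)
obs 5: x=2 → posterior Dirichlet(2, 15/4, 20/3)

k = 3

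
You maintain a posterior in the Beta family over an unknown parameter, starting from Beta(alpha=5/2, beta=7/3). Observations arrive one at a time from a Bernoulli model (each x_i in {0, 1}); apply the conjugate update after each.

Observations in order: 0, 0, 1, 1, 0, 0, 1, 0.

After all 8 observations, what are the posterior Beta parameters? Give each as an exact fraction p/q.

alpha=11/2, beta=22/3

obs 1: x=0 → posterior Beta(5/2, 10/3)
obs 2: x=0 → posterior Beta(5/2, 13/3)
obs 3: x=1 → posterior Beta(7/2, 13/3)
obs 4: x=1 → posterior Beta(9/2, 13/3)
obs 5: x=0 → posterior Beta(9/2, 16/3)
obs 6: x=0 → posterior Beta(9/2, 19/3)
obs 7: x=1 → posterior Beta(11/2, 19/3)
obs 8: x=0 → posterior Beta(11/2, 22/3)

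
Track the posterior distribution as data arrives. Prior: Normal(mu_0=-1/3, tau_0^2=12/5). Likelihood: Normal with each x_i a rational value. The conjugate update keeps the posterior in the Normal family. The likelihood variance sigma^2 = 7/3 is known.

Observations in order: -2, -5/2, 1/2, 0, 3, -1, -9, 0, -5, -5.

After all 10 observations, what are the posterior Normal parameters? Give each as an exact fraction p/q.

mu_0=-2303/1185, tau_0^2=84/395

obs 1: x=-2 → posterior Normal(-251/213, 84/71)
obs 2: x=-5/2 → posterior Normal(-521/321, 84/107)
obs 3: x=1/2 → posterior Normal(-467/429, 84/143)
obs 4: x=0 → posterior Normal(-467/537, 84/179)
obs 5: x=3 → posterior Normal(-143/645, 84/215)
obs 6: x=-1 → posterior Normal(-1/3, 84/251)
obs 7: x=-9 → posterior Normal(-1223/861, 12/41)
obs 8: x=0 → posterior Normal(-1223/969, 84/323)
obs 9: x=-5 → posterior Normal(-1763/1077, 84/359)
obs 10: x=-5 → posterior Normal(-2303/1185, 84/395)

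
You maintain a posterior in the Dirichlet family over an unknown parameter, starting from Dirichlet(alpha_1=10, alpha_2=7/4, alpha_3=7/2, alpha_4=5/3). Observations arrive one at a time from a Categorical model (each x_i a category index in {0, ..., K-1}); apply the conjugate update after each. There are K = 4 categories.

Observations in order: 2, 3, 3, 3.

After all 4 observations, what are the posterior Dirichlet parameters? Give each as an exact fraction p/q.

obs 1: x=2 → posterior Dirichlet(10, 7/4, 9/2, 5/3)
obs 2: x=3 → posterior Dirichlet(10, 7/4, 9/2, 8/3)
obs 3: x=3 → posterior Dirichlet(10, 7/4, 9/2, 11/3)
obs 4: x=3 → posterior Dirichlet(10, 7/4, 9/2, 14/3)

alpha_1=10, alpha_2=7/4, alpha_3=9/2, alpha_4=14/3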